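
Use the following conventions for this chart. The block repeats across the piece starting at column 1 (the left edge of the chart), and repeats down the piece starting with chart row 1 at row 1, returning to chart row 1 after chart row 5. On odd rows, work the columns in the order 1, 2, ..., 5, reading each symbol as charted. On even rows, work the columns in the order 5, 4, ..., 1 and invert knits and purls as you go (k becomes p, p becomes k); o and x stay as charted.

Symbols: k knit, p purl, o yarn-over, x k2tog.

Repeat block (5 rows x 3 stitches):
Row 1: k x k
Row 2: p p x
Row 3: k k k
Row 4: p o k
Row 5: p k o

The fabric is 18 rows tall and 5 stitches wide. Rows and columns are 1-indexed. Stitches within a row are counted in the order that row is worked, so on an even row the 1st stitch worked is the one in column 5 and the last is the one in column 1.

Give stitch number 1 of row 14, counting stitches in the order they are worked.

Row 14: (14-1) mod 5 = 3, so use chart row 4. Even row -> WS.
Chart row 4 tiled across columns 1-5: p o k p o
WS row: flip the tiled sequence (start at column 5) and apply k<->p; o and x stay.
Row 14 as worked: o k p o k
The 1st stitch worked is o.

== STITCH ==
o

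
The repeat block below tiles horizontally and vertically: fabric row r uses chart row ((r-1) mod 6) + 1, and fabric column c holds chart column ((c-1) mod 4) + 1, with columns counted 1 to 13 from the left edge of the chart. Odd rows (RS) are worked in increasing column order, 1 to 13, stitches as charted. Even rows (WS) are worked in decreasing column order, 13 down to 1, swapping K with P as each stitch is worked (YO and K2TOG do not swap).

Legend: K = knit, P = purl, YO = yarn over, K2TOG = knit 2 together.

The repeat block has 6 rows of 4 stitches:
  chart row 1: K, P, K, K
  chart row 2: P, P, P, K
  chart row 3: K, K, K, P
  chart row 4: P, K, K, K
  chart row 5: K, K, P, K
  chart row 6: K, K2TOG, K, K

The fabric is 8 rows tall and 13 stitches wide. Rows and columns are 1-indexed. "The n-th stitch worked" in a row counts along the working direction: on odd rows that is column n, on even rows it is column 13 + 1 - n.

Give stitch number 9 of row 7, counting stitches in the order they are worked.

Row 7 uses chart row ((7-1) mod 6)+1 = 1. Row 7 is odd, so RS.
Chart row 1 tiled across columns 1-13: K P K K K P K K K P K K K
RS: work column 1 to column 13, symbols as charted — the tiled row is the row as worked.
Counting 9 along the worked row gives K.

Stitch:
K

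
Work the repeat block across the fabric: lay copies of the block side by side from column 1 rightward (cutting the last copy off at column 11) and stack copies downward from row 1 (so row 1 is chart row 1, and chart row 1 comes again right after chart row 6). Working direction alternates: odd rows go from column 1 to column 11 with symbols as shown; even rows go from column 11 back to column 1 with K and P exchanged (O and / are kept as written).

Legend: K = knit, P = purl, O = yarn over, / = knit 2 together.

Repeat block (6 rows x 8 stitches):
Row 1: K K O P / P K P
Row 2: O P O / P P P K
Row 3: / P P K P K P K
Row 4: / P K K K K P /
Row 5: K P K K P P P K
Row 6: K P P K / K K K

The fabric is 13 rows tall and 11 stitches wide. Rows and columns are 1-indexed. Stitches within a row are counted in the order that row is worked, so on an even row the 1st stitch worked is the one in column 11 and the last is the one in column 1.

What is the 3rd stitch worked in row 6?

Row 6 uses chart row ((6-1) mod 6)+1 = 6. Row 6 is even, so WS.
Chart row 6 tiled across columns 1-11: K P P K / K K K K P P
WS: work from column 11 back to column 1 (reverse the tiled row), swapping K<->P (O and / unchanged).
Row 6 as worked: K K P P P P / P K K P
Stitch 3 in working order -> P

Result:
P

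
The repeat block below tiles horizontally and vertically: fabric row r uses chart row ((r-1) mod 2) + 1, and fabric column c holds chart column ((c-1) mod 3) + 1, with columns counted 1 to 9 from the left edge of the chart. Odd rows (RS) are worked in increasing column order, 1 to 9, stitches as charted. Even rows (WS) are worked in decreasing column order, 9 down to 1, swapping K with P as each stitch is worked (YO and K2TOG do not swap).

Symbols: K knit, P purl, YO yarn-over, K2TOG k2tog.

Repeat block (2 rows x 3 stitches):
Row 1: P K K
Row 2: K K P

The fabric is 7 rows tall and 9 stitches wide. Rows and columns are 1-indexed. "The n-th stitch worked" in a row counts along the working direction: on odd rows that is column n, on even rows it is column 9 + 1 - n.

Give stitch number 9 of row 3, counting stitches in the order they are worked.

Result:
K

Derivation:
Row 3 uses chart row ((3-1) mod 2)+1 = 1. Row 3 is odd, so RS.
Chart row 1 tiled across columns 1-9: P K K P K K P K K
Right side: take the tiled row as-is (worked left to right from column 1).
Stitch 9 in working order -> K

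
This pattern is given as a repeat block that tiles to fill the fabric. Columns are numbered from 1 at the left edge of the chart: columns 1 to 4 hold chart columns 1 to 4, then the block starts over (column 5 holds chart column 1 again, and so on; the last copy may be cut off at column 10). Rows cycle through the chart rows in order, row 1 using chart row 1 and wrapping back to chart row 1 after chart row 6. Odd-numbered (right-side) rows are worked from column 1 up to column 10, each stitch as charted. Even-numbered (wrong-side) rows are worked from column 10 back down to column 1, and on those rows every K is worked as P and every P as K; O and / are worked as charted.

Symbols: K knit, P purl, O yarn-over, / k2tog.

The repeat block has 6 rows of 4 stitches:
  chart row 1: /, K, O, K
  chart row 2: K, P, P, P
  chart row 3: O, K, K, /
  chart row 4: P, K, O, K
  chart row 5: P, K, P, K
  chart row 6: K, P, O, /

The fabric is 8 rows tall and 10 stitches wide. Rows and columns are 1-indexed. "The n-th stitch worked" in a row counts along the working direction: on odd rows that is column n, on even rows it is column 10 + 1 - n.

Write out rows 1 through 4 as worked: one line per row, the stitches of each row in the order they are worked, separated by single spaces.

Row 1: chart row 1, RS - tile across columns 1-10 and work as-is.
Row 2: chart row 2, WS - tiled (columns 1-10): K P P P K P P P K P; work from column 10 back to 1 with K<->P swapped.
Row 3: chart row 3, RS - tile across columns 1-10 and work as-is.
Row 4: chart row 4, WS - tiled (columns 1-10): P K O K P K O K P K; work from column 10 back to 1 with K<->P swapped.

Rows as worked:
/ K O K / K O K / K
K P K K K P K K K P
O K K / O K K / O K
P K P O P K P O P K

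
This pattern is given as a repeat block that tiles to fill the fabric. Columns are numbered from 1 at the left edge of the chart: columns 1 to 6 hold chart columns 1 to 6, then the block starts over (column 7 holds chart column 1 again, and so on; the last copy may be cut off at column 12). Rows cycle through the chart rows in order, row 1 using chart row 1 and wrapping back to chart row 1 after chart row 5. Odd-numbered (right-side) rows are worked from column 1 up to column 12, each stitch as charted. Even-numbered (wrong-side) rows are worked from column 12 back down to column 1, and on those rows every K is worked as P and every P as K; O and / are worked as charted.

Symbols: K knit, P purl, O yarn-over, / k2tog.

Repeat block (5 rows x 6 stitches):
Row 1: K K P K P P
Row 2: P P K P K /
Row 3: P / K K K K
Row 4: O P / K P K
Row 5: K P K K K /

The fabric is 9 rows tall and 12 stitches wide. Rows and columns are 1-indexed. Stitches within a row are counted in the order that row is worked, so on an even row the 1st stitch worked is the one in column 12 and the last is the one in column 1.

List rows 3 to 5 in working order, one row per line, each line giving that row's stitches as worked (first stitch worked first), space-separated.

Rows as worked:
P / K K K K P / K K K K
P K P / K O P K P / K O
K P K K K / K P K K K /

Derivation:
Row 3: chart row 3, RS - tile across columns 1-12 and work as-is.
Row 4: chart row 4, WS - tiled (columns 1-12): O P / K P K O P / K P K; work from column 12 back to 1 with K<->P swapped.
Row 5: chart row 5, RS - tile across columns 1-12 and work as-is.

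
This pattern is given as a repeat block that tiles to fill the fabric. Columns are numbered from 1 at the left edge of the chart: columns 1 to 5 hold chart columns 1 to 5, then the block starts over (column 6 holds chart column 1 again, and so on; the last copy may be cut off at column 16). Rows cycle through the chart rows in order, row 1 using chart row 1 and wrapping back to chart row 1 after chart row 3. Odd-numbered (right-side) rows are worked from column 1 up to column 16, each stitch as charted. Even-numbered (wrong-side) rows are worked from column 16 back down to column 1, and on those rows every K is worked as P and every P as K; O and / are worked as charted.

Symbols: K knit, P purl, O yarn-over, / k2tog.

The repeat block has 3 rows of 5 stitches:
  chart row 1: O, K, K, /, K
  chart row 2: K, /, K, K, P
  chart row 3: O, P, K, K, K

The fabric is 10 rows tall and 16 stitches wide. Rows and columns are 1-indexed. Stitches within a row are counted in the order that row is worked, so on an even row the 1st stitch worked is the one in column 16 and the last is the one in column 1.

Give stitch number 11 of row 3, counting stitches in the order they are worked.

Stitch:
O

Derivation:
Row 3: (3-1) mod 3 = 2, so use chart row 3. Odd row -> RS.
Chart row 3 tiled across columns 1-16: O P K K K O P K K K O P K K K O
RS row: no reversal, no swap; stitch n worked = column n.
The 11th stitch worked is O.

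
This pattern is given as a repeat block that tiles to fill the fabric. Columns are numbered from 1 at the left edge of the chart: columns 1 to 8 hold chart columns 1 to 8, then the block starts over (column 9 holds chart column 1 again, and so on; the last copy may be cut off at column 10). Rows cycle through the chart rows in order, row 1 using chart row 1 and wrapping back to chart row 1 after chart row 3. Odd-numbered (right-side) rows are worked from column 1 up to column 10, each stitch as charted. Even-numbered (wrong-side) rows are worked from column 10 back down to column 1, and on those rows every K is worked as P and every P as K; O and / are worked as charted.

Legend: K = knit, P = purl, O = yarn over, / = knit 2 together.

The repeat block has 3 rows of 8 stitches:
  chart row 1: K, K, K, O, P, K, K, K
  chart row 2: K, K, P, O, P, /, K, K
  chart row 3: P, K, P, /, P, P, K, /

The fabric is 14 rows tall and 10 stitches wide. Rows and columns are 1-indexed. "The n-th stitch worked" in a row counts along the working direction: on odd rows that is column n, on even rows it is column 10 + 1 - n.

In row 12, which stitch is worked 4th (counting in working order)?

Result:
P

Derivation:
For row 12: chart row = ((12-1) mod 3) + 1 = 3; this is a WS (even) row.
Chart row 3 tiled across columns 1-10: P K P / P P K / P K
WS row: flip the tiled sequence (start at column 10) and apply K<->P; O and / stay.
Row 12 as worked: P K / P K K / K P K
The 4th stitch worked is P.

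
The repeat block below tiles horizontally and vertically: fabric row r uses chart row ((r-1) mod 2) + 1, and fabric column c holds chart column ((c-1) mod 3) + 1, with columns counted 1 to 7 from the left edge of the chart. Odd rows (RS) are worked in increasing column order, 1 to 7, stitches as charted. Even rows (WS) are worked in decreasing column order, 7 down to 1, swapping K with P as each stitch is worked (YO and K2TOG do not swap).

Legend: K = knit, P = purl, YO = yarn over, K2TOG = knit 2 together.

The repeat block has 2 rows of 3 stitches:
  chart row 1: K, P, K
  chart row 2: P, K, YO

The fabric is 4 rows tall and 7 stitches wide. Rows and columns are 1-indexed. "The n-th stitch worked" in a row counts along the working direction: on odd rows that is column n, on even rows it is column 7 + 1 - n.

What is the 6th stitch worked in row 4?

Stitch:
P

Derivation:
Row 4 uses chart row ((4-1) mod 2)+1 = 2. Row 4 is even, so WS.
Chart row 2 tiled across columns 1-7: P K YO P K YO P
WS row: flip the tiled sequence (start at column 7) and apply K<->P; YO and K2TOG stay.
Row 4 as worked: K YO P K YO P K
Stitch 6 in working order -> P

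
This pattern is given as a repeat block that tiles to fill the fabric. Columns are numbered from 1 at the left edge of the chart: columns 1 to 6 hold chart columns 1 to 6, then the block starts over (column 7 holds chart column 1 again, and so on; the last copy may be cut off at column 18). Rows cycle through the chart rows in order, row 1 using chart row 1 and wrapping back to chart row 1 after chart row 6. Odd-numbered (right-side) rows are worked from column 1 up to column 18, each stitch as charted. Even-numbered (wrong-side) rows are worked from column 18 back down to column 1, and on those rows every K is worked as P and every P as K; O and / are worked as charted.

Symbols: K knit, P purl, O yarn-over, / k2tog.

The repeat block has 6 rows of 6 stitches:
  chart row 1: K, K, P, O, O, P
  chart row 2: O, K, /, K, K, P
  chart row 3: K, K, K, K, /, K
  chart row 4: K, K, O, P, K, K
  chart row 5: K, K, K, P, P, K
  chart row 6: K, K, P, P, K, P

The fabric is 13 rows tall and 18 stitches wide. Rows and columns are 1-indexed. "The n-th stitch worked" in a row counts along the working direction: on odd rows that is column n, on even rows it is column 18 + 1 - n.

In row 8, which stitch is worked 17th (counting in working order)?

== STITCH ==
P

Derivation:
Row 8 uses chart row ((8-1) mod 6)+1 = 2. Row 8 is even, so WS.
Chart row 2 tiled across columns 1-18: O K / K K P O K / K K P O K / K K P
Wrong side: read the tiled row from column 18 down to 1 and exchange K with P (leave O, /).
Row 8 as worked: K P P / P O K P P / P O K P P / P O
The 17th stitch worked is P.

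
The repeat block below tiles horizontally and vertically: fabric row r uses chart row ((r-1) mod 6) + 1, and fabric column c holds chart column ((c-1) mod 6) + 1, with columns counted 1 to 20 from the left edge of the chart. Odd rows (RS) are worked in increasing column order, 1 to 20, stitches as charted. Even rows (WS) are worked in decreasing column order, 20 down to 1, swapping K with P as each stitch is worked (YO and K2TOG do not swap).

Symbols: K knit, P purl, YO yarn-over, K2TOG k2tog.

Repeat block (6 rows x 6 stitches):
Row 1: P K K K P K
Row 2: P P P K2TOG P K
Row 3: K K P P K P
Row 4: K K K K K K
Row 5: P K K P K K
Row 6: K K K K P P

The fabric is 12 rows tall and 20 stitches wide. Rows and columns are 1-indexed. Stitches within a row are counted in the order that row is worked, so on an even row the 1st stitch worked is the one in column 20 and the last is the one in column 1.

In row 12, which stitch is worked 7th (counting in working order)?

== STITCH ==
P

Derivation:
Row 12: (12-1) mod 6 = 5, so use chart row 6. Even row -> WS.
Chart row 6 tiled across columns 1-20: K K K K P P K K K K P P K K K K P P K K
Wrong side: read the tiled row from column 20 down to 1 and exchange K with P (leave YO, K2TOG).
Row 12 as worked: P P K K P P P P K K P P P P K K P P P P
The 7th stitch worked is P.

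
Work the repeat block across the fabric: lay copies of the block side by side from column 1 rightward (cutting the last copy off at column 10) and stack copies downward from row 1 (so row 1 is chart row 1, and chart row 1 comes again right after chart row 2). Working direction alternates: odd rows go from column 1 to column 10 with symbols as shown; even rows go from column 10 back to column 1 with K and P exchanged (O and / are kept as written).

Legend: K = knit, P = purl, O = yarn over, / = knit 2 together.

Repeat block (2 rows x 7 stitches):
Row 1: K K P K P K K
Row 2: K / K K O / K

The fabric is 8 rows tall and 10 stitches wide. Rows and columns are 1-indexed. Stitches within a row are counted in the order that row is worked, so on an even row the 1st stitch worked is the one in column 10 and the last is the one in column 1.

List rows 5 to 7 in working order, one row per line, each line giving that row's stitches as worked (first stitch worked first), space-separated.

Result:
K K P K P K K K K P
P / P P / O P P / P
K K P K P K K K K P

Derivation:
Row 5: chart row 1, RS - tile across columns 1-10 and work as-is.
Row 6: chart row 2, WS - tiled (columns 1-10): K / K K O / K K / K; work from column 10 back to 1 with K<->P swapped.
Row 7: chart row 1, RS - tile across columns 1-10 and work as-is.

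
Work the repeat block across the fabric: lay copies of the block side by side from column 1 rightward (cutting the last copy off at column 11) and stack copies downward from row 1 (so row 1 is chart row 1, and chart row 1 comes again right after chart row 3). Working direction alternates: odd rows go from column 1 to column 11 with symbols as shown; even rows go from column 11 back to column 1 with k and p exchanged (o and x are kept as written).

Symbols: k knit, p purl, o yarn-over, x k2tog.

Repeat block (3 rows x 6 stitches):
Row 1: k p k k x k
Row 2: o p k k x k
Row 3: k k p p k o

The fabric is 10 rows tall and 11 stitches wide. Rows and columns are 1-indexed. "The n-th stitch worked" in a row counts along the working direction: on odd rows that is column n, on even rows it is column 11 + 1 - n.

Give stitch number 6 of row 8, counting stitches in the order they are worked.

Stitch:
p

Derivation:
Row 8 uses chart row ((8-1) mod 3)+1 = 2. Row 8 is even, so WS.
Chart row 2 tiled across columns 1-11: o p k k x k o p k k x
WS row: flip the tiled sequence (start at column 11) and apply k<->p; o and x stay.
Row 8 as worked: x p p k o p x p p k o
The 6th stitch worked is p.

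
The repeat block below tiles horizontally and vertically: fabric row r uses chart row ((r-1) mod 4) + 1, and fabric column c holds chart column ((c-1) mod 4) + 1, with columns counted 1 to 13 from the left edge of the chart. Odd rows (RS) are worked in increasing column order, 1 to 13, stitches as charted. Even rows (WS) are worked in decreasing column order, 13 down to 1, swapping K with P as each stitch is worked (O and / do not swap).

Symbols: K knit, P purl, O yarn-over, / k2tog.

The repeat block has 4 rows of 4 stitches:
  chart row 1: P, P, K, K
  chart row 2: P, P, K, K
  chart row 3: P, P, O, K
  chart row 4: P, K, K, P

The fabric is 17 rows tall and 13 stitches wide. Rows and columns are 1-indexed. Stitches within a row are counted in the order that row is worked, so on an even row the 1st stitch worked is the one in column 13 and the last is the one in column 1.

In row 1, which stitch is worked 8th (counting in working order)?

Stitch:
K

Derivation:
Row 1 uses chart row ((1-1) mod 4)+1 = 1. Row 1 is odd, so RS.
Chart row 1 tiled across columns 1-13: P P K K P P K K P P K K P
Right side: take the tiled row as-is (worked left to right from column 1).
Stitch 8 in working order -> K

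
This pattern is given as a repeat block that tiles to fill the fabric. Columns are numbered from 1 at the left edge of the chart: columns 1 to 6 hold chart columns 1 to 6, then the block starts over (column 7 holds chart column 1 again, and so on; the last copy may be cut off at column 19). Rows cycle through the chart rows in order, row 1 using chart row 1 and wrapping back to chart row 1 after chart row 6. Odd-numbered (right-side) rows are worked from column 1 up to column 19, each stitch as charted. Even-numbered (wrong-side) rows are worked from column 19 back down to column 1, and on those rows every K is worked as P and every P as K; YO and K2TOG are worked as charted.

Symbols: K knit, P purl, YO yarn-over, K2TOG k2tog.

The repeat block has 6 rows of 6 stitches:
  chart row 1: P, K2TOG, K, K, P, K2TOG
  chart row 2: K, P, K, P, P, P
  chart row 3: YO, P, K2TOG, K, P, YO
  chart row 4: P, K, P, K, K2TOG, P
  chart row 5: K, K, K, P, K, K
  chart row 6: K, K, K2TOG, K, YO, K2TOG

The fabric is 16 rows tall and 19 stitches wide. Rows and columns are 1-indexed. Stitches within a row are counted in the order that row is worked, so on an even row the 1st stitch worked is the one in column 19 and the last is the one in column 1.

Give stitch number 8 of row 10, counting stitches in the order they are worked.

Row 10: (10-1) mod 6 = 3, so use chart row 4. Even row -> WS.
Chart row 4 tiled across columns 1-19: P K P K K2TOG P P K P K K2TOG P P K P K K2TOG P P
WS: work from column 19 back to column 1 (reverse the tiled row), swapping K<->P (YO and K2TOG unchanged).
Row 10 as worked: K K K2TOG P K P K K K2TOG P K P K K K2TOG P K P K
Stitch 8 in working order -> K

Stitch:
K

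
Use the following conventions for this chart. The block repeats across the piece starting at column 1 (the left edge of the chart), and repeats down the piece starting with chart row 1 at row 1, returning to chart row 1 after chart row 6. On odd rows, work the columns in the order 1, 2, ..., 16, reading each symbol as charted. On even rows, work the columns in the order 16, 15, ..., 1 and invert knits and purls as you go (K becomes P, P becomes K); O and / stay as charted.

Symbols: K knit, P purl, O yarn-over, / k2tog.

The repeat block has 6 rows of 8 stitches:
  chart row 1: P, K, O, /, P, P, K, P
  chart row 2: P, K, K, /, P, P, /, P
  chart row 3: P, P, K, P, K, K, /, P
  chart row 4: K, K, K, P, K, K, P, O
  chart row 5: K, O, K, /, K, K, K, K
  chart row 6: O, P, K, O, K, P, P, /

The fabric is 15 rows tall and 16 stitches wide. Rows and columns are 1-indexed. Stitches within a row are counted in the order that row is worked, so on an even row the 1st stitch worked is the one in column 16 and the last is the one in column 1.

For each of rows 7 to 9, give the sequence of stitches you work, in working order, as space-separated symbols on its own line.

Row 7: chart row 1, RS - tile across columns 1-16 and work as-is.
Row 8: chart row 2, WS - tiled (columns 1-16): P K K / P P / P P K K / P P / P; work from column 16 back to 1 with K<->P swapped.
Row 9: chart row 3, RS - tile across columns 1-16 and work as-is.

== ROWS AS WORKED ==
P K O / P P K P P K O / P P K P
K / K K / P P K K / K K / P P K
P P K P K K / P P P K P K K / P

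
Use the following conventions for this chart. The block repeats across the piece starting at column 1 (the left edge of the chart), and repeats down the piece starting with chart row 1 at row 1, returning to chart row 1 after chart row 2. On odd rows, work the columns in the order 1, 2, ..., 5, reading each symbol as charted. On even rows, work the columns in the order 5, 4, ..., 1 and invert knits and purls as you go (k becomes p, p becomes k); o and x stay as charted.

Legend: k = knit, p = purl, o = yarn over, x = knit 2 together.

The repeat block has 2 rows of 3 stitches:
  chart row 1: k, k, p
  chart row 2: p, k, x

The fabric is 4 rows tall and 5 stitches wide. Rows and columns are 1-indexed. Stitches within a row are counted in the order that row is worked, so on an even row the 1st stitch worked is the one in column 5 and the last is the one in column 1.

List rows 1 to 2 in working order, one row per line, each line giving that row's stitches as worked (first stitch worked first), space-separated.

== ROWS AS WORKED ==
k k p k k
p k x p k

Derivation:
Row 1: chart row 1, RS - tile across columns 1-5 and work as-is.
Row 2: chart row 2, WS - tiled (columns 1-5): p k x p k; work from column 5 back to 1 with k<->p swapped.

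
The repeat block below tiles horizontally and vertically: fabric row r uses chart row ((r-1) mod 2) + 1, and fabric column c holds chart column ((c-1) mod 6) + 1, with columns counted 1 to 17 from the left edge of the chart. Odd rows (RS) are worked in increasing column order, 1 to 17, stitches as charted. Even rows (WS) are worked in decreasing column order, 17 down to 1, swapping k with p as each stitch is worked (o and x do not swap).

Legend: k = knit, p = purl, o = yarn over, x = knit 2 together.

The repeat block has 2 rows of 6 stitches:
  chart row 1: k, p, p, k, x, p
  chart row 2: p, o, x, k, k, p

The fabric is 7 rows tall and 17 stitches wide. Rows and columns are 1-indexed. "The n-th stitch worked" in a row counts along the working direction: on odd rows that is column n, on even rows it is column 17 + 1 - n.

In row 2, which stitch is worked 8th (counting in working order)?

Row 2: (2-1) mod 2 = 1, so use chart row 2. Even row -> WS.
Chart row 2 tiled across columns 1-17: p o x k k p p o x k k p p o x k k
WS: work from column 17 back to column 1 (reverse the tiled row), swapping k<->p (o and x unchanged).
Row 2 as worked: p p x o k k p p x o k k p p x o k
Counting 8 along the worked row gives p.

Stitch:
p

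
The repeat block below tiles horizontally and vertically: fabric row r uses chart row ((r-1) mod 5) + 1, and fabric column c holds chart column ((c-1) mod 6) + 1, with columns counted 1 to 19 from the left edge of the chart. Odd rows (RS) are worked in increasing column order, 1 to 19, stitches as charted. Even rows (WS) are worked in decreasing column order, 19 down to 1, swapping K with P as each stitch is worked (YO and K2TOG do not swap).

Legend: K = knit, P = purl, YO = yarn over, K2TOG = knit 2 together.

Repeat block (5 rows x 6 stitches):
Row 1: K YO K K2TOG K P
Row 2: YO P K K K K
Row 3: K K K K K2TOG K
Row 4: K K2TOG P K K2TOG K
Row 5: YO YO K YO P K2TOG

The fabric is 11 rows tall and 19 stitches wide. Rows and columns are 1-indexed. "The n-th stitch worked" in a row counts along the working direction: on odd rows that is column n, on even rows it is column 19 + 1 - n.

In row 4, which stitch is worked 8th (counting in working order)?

Row 4 uses chart row ((4-1) mod 5)+1 = 4. Row 4 is even, so WS.
Chart row 4 tiled across columns 1-19: K K2TOG P K K2TOG K K K2TOG P K K2TOG K K K2TOG P K K2TOG K K
WS row: flip the tiled sequence (start at column 19) and apply K<->P; YO and K2TOG stay.
Row 4 as worked: P P K2TOG P K K2TOG P P K2TOG P K K2TOG P P K2TOG P K K2TOG P
Counting 8 along the worked row gives P.

== STITCH ==
P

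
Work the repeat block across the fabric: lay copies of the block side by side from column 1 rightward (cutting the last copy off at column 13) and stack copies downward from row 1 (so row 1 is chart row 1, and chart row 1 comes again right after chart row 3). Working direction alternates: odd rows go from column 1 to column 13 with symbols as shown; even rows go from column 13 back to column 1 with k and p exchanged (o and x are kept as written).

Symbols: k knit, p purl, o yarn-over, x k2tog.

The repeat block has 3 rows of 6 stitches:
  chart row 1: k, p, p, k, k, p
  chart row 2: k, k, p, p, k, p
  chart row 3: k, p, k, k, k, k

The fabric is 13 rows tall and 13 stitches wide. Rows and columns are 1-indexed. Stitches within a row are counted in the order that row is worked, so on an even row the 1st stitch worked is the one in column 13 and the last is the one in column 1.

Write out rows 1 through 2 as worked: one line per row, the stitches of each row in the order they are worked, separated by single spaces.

Result:
k p p k k p k p p k k p k
p k p k k p p k p k k p p

Derivation:
Row 1: chart row 1, RS - tile across columns 1-13 and work as-is.
Row 2: chart row 2, WS - tiled (columns 1-13): k k p p k p k k p p k p k; work from column 13 back to 1 with k<->p swapped.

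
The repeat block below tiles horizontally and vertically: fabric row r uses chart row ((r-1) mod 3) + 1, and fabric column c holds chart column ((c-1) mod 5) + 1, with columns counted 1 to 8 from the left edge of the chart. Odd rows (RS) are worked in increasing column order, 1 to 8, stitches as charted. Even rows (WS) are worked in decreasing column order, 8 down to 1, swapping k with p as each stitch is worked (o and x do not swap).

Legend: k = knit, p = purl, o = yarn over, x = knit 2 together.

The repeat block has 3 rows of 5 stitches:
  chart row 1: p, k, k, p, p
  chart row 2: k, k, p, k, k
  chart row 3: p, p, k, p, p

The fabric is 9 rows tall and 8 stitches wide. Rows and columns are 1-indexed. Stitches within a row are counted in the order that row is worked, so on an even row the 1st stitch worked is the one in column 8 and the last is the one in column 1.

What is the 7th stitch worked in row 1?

Stitch:
k

Derivation:
For row 1: chart row = ((1-1) mod 3) + 1 = 1; this is a RS (odd) row.
Chart row 1 tiled across columns 1-8: p k k p p p k k
Right side: take the tiled row as-is (worked left to right from column 1).
Stitch 7 in working order -> k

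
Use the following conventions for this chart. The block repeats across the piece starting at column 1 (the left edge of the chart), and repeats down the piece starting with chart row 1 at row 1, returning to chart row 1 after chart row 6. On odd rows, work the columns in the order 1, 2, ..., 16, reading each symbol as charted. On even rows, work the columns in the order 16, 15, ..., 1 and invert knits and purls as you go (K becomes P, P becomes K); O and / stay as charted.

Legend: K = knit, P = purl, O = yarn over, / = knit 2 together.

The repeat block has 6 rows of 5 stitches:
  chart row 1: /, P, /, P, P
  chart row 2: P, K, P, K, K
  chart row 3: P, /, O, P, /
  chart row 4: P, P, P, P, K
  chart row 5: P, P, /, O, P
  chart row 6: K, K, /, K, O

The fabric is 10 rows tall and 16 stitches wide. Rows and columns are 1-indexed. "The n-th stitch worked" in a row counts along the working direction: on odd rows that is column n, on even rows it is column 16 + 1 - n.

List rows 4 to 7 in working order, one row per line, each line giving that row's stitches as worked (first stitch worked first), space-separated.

Row 4: chart row 4, WS - tiled (columns 1-16): P P P P K P P P P K P P P P K P; work from column 16 back to 1 with K<->P swapped.
Row 5: chart row 5, RS - tile across columns 1-16 and work as-is.
Row 6: chart row 6, WS - tiled (columns 1-16): K K / K O K K / K O K K / K O K; work from column 16 back to 1 with K<->P swapped.
Row 7: chart row 1, RS - tile across columns 1-16 and work as-is.

Result:
K P K K K K P K K K K P K K K K
P P / O P P P / O P P P / O P P
P O P / P P O P / P P O P / P P
/ P / P P / P / P P / P / P P /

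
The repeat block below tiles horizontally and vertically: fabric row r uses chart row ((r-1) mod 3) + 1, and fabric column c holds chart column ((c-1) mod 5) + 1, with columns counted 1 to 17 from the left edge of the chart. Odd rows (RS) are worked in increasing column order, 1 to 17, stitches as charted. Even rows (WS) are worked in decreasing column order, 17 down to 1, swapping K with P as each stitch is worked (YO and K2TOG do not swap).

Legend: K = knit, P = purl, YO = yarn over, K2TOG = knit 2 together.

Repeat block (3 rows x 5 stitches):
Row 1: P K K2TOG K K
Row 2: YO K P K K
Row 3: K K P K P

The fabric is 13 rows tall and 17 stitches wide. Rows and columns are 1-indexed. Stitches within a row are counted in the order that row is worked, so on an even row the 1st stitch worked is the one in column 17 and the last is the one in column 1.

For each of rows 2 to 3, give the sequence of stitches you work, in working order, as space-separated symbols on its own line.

Row 2: chart row 2, WS - tiled (columns 1-17): YO K P K K YO K P K K YO K P K K YO K; work from column 17 back to 1 with K<->P swapped.
Row 3: chart row 3, RS - tile across columns 1-17 and work as-is.

Rows as worked:
P YO P P K P YO P P K P YO P P K P YO
K K P K P K K P K P K K P K P K K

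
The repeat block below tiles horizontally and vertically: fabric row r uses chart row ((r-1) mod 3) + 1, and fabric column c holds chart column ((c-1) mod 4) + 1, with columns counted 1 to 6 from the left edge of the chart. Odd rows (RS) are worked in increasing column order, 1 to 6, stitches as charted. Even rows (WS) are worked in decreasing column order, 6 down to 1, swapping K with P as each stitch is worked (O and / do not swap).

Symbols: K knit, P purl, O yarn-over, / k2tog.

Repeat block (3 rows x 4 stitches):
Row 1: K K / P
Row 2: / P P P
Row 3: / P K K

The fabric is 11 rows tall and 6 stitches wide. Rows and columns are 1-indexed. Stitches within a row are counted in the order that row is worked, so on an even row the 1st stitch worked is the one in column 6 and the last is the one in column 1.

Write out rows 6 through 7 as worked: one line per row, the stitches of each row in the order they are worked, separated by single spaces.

Rows as worked:
K / P P K /
K K / P K K

Derivation:
Row 6: chart row 3, WS - tiled (columns 1-6): / P K K / P; work from column 6 back to 1 with K<->P swapped.
Row 7: chart row 1, RS - tile across columns 1-6 and work as-is.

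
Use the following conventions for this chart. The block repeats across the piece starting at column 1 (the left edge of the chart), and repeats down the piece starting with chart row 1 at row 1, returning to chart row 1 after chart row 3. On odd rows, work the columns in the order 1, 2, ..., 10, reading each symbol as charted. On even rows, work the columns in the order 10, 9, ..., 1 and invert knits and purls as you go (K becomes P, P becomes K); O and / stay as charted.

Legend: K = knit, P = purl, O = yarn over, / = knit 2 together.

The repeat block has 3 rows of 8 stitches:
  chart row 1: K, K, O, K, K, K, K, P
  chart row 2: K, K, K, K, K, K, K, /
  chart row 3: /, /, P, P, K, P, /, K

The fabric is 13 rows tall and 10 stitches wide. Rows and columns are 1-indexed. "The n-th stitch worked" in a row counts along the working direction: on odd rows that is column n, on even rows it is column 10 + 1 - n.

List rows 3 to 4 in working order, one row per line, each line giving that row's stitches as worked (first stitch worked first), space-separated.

== ROWS AS WORKED ==
/ / P P K P / K / /
P P K P P P P O P P

Derivation:
Row 3: chart row 3, RS - tile across columns 1-10 and work as-is.
Row 4: chart row 1, WS - tiled (columns 1-10): K K O K K K K P K K; work from column 10 back to 1 with K<->P swapped.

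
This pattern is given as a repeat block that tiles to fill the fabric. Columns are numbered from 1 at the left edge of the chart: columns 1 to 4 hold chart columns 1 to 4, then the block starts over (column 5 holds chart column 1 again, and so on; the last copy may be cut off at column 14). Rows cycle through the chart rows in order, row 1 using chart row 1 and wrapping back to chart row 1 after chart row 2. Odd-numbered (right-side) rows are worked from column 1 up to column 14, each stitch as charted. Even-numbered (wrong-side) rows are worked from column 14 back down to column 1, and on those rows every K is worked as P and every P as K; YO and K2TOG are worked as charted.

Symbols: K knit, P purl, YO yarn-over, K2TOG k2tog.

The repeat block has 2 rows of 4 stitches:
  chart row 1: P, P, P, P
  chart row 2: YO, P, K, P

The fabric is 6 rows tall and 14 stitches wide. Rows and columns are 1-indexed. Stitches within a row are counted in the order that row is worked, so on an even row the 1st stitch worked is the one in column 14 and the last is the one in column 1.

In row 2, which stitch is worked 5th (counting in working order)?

For row 2: chart row = ((2-1) mod 2) + 1 = 2; this is a WS (even) row.
Chart row 2 tiled across columns 1-14: YO P K P YO P K P YO P K P YO P
Wrong side: read the tiled row from column 14 down to 1 and exchange K with P (leave YO, K2TOG).
Row 2 as worked: K YO K P K YO K P K YO K P K YO
The 5th stitch worked is K.

Result:
K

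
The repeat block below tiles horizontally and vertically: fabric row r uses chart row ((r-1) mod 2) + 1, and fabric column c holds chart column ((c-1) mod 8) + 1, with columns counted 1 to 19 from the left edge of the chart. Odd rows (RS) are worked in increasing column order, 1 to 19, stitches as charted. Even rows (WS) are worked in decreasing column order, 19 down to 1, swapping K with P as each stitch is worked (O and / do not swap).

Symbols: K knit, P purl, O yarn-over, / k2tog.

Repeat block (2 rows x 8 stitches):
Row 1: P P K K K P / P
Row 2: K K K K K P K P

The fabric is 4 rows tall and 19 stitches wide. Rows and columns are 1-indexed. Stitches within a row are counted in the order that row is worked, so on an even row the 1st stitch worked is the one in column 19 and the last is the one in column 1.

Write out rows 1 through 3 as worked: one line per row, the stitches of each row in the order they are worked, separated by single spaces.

== ROWS AS WORKED ==
P P K K K P / P P P K K K P / P P P K
P P P K P K P P P P P K P K P P P P P
P P K K K P / P P P K K K P / P P P K

Derivation:
Row 1: chart row 1, RS - tile across columns 1-19 and work as-is.
Row 2: chart row 2, WS - tiled (columns 1-19): K K K K K P K P K K K K K P K P K K K; work from column 19 back to 1 with K<->P swapped.
Row 3: chart row 1, RS - tile across columns 1-19 and work as-is.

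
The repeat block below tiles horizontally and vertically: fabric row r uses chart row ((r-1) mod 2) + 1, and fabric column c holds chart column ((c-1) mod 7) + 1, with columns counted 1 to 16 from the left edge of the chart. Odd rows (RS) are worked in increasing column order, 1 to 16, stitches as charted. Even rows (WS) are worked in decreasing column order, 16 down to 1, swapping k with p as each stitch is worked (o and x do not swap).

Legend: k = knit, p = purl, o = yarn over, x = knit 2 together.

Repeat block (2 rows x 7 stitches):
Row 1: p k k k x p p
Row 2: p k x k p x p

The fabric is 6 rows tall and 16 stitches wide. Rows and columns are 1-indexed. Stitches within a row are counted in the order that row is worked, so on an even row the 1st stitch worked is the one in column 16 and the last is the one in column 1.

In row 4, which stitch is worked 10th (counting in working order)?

Row 4: (4-1) mod 2 = 1, so use chart row 2. Even row -> WS.
Chart row 2 tiled across columns 1-16: p k x k p x p p k x k p x p p k
WS: work from column 16 back to column 1 (reverse the tiled row), swapping k<->p (o and x unchanged).
Row 4 as worked: p k k x k p x p k k x k p x p k
Counting 10 along the worked row gives k.

== STITCH ==
k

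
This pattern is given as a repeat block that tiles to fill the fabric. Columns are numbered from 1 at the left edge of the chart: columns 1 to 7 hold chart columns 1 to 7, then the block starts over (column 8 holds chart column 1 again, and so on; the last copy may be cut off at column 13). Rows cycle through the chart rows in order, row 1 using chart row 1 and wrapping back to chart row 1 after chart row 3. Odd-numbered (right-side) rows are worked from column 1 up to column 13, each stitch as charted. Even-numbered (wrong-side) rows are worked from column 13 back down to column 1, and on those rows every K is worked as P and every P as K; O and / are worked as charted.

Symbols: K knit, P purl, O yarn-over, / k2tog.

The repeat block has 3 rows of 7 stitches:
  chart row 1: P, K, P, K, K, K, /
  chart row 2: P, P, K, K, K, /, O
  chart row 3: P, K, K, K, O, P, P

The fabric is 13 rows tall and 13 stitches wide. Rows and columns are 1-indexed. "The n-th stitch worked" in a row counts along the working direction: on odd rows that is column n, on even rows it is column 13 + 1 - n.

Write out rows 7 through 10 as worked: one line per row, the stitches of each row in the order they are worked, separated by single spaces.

Row 7: chart row 1, RS - tile across columns 1-13 and work as-is.
Row 8: chart row 2, WS - tiled (columns 1-13): P P K K K / O P P K K K /; work from column 13 back to 1 with K<->P swapped.
Row 9: chart row 3, RS - tile across columns 1-13 and work as-is.
Row 10: chart row 1, WS - tiled (columns 1-13): P K P K K K / P K P K K K; work from column 13 back to 1 with K<->P swapped.

Rows as worked:
P K P K K K / P K P K K K
/ P P P K K O / P P P K K
P K K K O P P P K K K O P
P P P K P K / P P P K P K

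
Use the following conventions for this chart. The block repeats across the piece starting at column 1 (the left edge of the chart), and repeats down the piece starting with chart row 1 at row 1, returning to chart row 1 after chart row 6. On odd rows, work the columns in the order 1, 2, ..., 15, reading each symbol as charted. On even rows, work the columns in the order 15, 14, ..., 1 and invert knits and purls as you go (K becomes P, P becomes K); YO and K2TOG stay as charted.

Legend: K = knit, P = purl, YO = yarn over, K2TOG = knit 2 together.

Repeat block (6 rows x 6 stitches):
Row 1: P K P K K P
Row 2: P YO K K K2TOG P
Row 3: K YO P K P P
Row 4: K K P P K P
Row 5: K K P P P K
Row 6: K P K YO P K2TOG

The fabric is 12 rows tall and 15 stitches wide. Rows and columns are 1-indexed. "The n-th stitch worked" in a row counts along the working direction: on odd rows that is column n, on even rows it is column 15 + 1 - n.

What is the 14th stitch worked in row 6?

Result:
K

Derivation:
For row 6: chart row = ((6-1) mod 6) + 1 = 6; this is a WS (even) row.
Chart row 6 tiled across columns 1-15: K P K YO P K2TOG K P K YO P K2TOG K P K
Wrong side: read the tiled row from column 15 down to 1 and exchange K with P (leave YO, K2TOG).
Row 6 as worked: P K P K2TOG K YO P K P K2TOG K YO P K P
The 14th stitch worked is K.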